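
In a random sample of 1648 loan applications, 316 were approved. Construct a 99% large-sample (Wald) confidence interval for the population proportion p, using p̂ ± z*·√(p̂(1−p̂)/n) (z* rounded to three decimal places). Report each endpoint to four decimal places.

With x = 316 successes in n = 1648, p̂ = 0.19175.
SE = √(p̂(1−p̂)/n) = √(0.154980/1648) = 0.009698.
z* = 2.576 at the 99% level.
Margin of error: 2.576 × 0.009698 = 0.02498.
CI: 0.19175 ± 0.02498 = (0.1668, 0.2167).

(0.1668, 0.2167)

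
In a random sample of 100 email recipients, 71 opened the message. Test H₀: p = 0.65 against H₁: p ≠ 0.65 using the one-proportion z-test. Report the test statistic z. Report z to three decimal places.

z = 1.258

With x = 71 successes in n = 100, p̂ = 0.71000.
Under H₀, SE = √(p₀(1−p₀)/n) = √(0.65·0.35/100) = √0.002275000 = 0.047697.
Test statistic: z = 0.06000/0.047697 = 1.258.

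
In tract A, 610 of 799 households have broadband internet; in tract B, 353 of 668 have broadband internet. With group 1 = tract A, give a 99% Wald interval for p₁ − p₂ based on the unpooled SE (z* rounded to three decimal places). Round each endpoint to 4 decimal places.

p̂₁ = 610/799 = 0.76345, p̂₂ = 353/668 = 0.52844; p̂₁ − p̂₂ = 0.23501.
SE = √(0.000226022 + 0.000373040) = √0.000599062 = 0.024476.
The 99% critical value is z* = 2.576. Margin = 2.576·0.024476 = 0.06305.
Interval: 0.23501 ± 0.06305 → (0.1720, 0.2981).

(0.1720, 0.2981)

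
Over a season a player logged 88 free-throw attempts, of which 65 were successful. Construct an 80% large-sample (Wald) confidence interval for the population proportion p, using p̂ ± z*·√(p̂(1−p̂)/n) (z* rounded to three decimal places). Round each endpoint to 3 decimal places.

(0.679, 0.799)

With x = 65 successes in n = 88, p̂ = 0.73864.
Standard error of p̂: √(0.193053/88) = √0.002193781 = 0.046838.
The 80% critical value is z* = 1.282.
Margin of error: 1.282 × 0.046838 = 0.06005.
CI: 0.73864 ± 0.06005 = (0.679, 0.799).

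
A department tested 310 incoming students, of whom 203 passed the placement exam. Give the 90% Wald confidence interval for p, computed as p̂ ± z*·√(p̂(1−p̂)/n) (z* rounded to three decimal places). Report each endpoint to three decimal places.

With x = 203 successes in n = 310, p̂ = 0.65484.
SE(p̂) = √(0.65484·0.34516/310) = 0.027002.
z* = 1.645 at the 90% level.
Margin = 1.645·0.027002 = 0.04442.
Interval: 0.65484 ± 0.04442 → (0.610, 0.699).

(0.610, 0.699)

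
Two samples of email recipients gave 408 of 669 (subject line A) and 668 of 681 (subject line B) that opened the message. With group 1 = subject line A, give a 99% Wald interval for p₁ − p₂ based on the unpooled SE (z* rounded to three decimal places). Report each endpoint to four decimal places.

p̂₁ = 408/669 = 0.60987, p̂₂ = 668/681 = 0.98091; p̂₁ − p̂₂ = -0.37104.
Unpooled SE = √(p̂₁(1−p̂₁)/n₁ + p̂₂(1−p̂₂)/n₂) = √(0.000355650 + 0.000027497) = 0.019574.
z* = 2.576 at the 99% level. Margin of error = 0.05042.
CI: -0.37104 ± 0.05042 = (-0.4215, -0.3206).

(-0.4215, -0.3206)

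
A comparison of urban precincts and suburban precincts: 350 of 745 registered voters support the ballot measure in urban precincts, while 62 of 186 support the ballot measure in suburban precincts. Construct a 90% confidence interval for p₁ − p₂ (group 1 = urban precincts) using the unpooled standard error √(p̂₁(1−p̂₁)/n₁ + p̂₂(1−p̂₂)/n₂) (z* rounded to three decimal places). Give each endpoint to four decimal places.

p̂₁ = 0.46980, p̂₂ = 0.33333, so the observed difference is 0.13647.
Unpooled SE = √(p̂₁(1−p̂₁)/n₁ + p̂₂(1−p̂₂)/n₂) = √(0.000334346 + 0.001194743) = 0.039104.
z* = 1.645 at the 90% level. Margin = 1.645·0.039104 = 0.06433.
Interval: 0.13647 ± 0.06433 → (0.0721, 0.2008).

(0.0721, 0.2008)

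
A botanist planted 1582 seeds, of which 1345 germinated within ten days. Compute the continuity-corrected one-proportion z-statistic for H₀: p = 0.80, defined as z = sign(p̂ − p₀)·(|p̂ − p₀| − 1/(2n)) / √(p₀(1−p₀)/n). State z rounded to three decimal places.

z = 4.959

p̂ = 1345/1582 = 0.85019. p̂ − p₀ = 0.050190.
1/(2n) = 0.000316.
Corrected numerator: |0.050190| − 0.000316 = 0.049874.
Null standard error: √(0.80·0.20/1582) = √0.000101138 = 0.010057.
z = +0.049874/0.010057 = 4.959.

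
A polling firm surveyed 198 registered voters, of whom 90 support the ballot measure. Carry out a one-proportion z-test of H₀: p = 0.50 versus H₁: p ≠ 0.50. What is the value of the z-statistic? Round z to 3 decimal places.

Sample proportion p̂ = 90/198 = 0.45455.
SE₀ = √(0.50·0.50/198) = 0.035533.
Test statistic: z = -0.04545/0.035533 = -1.279.

z = -1.279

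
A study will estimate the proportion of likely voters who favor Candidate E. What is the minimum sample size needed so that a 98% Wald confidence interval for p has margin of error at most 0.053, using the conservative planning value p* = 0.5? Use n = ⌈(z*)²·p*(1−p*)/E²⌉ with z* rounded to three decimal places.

n = 482

z* = 2.326 at the 98% level.
p*(1−p*) = 0.50·0.50 = 0.2500.
Required n before rounding: 5.410276 × 0.2500 / 0.053² = 481.513.
⌈481.513⌉ = 482.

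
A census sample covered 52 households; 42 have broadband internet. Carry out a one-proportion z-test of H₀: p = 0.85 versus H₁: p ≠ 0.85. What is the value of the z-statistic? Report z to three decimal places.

z = -0.854

Sample proportion p̂ = 42/52 = 0.80769.
SE₀ = √(0.85·0.15/52) = 0.049517.
z = (p̂ − p₀)/SE = (0.80769 − 0.85)/0.049517 = -0.854.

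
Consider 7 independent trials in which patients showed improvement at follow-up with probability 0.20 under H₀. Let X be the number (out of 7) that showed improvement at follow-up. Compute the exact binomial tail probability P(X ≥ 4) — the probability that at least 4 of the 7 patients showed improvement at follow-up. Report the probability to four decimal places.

X is binomial with n = 7 and p = 0.20.
P(X ≥ 4) = C(7,4)·0.20^4·0.80^3 + C(7,5)·0.20^5·0.80^2 + C(7,6)·0.20^6·0.80^1 + C(7,7)·0.20^7·0.80^0.
= 0.028672 + 0.004301 + 0.000358 + 0.000013 = 0.0333.

P = 0.0333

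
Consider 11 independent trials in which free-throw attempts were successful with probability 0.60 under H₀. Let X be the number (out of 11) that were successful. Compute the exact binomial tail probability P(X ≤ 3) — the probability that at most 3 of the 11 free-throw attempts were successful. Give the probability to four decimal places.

P = 0.0293

X is binomial with n = 11 and p = 0.60.
P(X ≤ 3) = C(11,0)·0.60^0·0.40^11 + C(11,1)·0.60^1·0.40^10 + C(11,2)·0.60^2·0.40^9 + C(11,3)·0.60^3·0.40^8.
= 0.000042 + 0.000692 + 0.005190 + 0.023357 = 0.0293.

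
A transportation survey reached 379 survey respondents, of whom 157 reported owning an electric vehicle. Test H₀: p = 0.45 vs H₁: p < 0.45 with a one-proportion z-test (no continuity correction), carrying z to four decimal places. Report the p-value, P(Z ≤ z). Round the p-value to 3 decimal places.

With x = 157 successes in n = 379, p̂ = 0.41425.
SE₀ = √(0.45·0.55/379) = 0.025555.
z = (p̂ − p₀)/SE = (157/379 − 0.45)/0.025555 ≈ -1.3990.
p-value = P(Z ≤ z) with z = -1.3990 → 0.081.

p-value = 0.081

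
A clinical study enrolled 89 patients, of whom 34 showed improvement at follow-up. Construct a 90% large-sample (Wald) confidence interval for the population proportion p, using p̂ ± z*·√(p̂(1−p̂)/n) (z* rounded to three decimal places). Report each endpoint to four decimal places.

The sample proportion is 34/89 = 0.38202.
SE = √(p̂(1−p̂)/n) = √(0.236081/89) = 0.051503.
For 90% confidence, z* = 1.645.
Margin = 1.645·0.051503 = 0.08472.
CI: 0.38202 ± 0.08472 = (0.2973, 0.4667).

(0.2973, 0.4667)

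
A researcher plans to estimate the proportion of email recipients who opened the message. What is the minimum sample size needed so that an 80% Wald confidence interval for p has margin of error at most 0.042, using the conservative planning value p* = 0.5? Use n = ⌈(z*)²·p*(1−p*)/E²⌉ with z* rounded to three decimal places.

n = 233

z* = 1.282 at the 80% level.
p*(1−p*) = 0.50·0.50 = 0.2500.
(z*)²·p*(1−p*)/E² = 1.643524·0.2500/0.001764 = 232.926.
⌈232.926⌉ = 233.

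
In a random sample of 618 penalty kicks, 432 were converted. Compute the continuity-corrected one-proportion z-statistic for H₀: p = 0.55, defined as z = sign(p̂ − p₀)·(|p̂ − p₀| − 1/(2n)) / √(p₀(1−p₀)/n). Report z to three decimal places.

The sample proportion is 432/618 = 0.69903. p̂ − p₀ = 0.149029.
Continuity correction 1/(2n) = 1/1236 = 0.000809.
Corrected numerator: |0.149029| − 0.000809 = 0.148220.
Null standard error: √(0.55·0.45/618) = √0.000400485 = 0.020012.
z = +0.148220/0.020012 = 7.407.

z = 7.407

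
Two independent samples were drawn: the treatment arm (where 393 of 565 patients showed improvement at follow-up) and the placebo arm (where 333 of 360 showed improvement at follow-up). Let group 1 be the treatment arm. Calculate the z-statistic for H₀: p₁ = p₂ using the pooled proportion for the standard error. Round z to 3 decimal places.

z = -8.279

p̂₁ = 393/565 = 0.69558, p̂₂ = 333/360 = 0.92500.
Pooled p̂ = (393+333)/(565+360) = 726/925 = 0.78486.
SE = √[p̂(1−p̂)(1/n₁+1/n₂)] = √[0.78486·0.21514·(1/565+1/360)] ≈ 0.027711.
z = -0.22942/0.027711 = -8.279.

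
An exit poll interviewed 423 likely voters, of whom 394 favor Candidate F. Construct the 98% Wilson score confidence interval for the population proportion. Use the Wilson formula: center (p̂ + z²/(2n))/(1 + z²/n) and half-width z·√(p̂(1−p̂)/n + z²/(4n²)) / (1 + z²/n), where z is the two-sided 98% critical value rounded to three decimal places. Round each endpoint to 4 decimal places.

Here p̂ = 394/423 = 0.93144 and z = 2.326 (z² = 5.410276).
1 + z²/n = 1.012790.
Adjusted center: (0.93144 + z²/(2n))/1.012790 = 0.92599.
Radicand: p̂(1−p̂)/n + z²/(4n²) = 0.000150964 + 0.000007559 = 0.000158523.
Half-width = 2.326·√0.000158523/1.012790 = 0.02892.
Interval: 0.92599 ± 0.02892 → (0.8971, 0.9549).

(0.8971, 0.9549)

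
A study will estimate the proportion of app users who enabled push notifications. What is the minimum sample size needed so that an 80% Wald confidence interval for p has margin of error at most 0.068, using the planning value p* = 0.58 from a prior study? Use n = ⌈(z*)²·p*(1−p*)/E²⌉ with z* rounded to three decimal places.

n = 87

For 80% confidence, z* = 1.282.
p*(1−p*) = 0.2436.
Required n before rounding: 1.643524 × 0.2436 / 0.068² = 86.584.
⌈86.584⌉ = 87.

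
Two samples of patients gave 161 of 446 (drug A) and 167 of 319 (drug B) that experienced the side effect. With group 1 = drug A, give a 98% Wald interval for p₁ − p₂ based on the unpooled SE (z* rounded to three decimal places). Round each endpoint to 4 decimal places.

(-0.2464, -0.0787)

p̂₁ = 161/446 = 0.36099, p̂₂ = 167/319 = 0.52351; p̂₁ − p̂₂ = -0.16252.
Unpooled SE = √(p̂₁(1−p̂₁)/n₁ + p̂₂(1−p̂₂)/n₂) = √(0.000517209 + 0.000781966) = 0.036044.
The 98% critical value is z* = 2.326. Margin of error = 0.08384.
CI: -0.16252 ± 0.08384 = (-0.2464, -0.0787).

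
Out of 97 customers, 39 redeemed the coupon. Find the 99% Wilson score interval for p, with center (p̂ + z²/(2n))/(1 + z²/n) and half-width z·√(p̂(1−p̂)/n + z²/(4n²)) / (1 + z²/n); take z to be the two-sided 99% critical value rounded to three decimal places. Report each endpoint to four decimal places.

Here p̂ = 39/97 = 0.40206 and z = 2.576 (z² = 6.635776).
Denominator 1 + z²/n = 1 + 6.635776/97 = 1.068410.
Adjusted center: (0.40206 + z²/(2n))/1.068410 = 0.40833.
Radicand: p̂(1−p̂)/n + z²/(4n²) = 0.002478434 + 0.000176315 = 0.002654749.
Half-width = z·√(radicand)/denom = 2.576·0.051524/1.068410 = 0.12423.
Interval: 0.40833 ± 0.12423 → (0.2841, 0.5326).

(0.2841, 0.5326)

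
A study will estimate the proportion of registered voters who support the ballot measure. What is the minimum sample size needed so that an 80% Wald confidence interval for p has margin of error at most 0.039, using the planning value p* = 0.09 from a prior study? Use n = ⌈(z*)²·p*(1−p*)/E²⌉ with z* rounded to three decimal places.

The 80% critical value is z* = 1.282.
p*(1−p*) = 0.09·0.91 = 0.0819.
(z*)²·p*(1−p*)/E² = 1.643524·0.0819/0.001521 = 88.497.
⌈88.497⌉ = 89.

n = 89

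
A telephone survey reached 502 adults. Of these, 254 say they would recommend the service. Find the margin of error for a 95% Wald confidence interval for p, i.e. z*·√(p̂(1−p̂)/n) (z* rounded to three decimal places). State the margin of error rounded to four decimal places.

The sample proportion is 254/502 = 0.50598.
SE(p̂) = √(0.50598·0.49402/502) = 0.022314.
For 95% confidence, z* = 1.960.
Margin of error = z*·SE = 1.960 × 0.022314 = 0.0437.

ME = 0.0437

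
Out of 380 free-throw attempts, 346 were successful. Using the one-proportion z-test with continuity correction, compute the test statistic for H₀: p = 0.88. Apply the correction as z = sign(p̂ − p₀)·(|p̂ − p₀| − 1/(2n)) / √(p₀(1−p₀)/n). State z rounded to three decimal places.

The sample proportion is 346/380 = 0.91053. p̂ − p₀ = 0.030526.
1/(2n) = 0.001316.
Corrected numerator: |0.030526| − 0.001316 = 0.029210.
Under H₀, SE = √(p₀(1−p₀)/n) = √(0.88·0.12/380) = √0.000277895 = 0.016670.
z = +0.029210/0.016670 = 1.752.

z = 1.752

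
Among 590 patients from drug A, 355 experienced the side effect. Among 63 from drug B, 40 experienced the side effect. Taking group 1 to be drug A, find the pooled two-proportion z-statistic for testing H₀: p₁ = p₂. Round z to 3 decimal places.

Sample proportions: p̂₁ = 355/590 = 0.60169 and p̂₂ = 40/63 = 0.63492.
Pooling: p̂ = 395/653 = 0.60490.
Pooled SE = √[0.2389959·0.01756793] ≈ 0.064797.
z = (p̂₁ − p̂₂)/SE = (0.60169 − 0.63492)/0.064797 = -0.03323/0.064797 = -0.513.

z = -0.513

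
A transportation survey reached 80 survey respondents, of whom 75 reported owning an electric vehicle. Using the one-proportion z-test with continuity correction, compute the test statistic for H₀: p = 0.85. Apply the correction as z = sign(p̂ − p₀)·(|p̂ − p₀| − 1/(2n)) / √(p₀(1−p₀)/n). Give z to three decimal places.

z = 2.035

With x = 75 successes in n = 80, p̂ = 0.93750. p̂ − p₀ = 0.087500.
1/(2n) = 0.006250.
Corrected numerator: |0.087500| − 0.006250 = 0.081250.
SE₀ = √(0.85·0.15/80) = 0.039922.
z = +0.081250/0.039922 = 2.035.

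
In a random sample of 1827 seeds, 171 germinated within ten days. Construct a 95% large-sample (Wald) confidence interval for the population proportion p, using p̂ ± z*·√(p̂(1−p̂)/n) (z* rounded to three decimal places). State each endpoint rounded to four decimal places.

With x = 171 successes in n = 1827, p̂ = 0.09360.
Standard error of p̂: √(0.084836/1827) = √0.000046435 = 0.006814.
For 95% confidence, z* = 1.960.
Margin of error: 1.960 × 0.006814 = 0.01336.
CI: 0.09360 ± 0.01336 = (0.0802, 0.1070).

(0.0802, 0.1070)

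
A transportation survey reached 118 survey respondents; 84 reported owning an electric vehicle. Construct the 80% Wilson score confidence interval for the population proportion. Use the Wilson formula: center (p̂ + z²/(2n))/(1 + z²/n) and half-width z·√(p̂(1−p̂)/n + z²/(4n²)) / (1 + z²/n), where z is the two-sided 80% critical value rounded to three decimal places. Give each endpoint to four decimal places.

(0.6558, 0.7621)

Here p̂ = 84/118 = 0.71186 and z = 1.282 (z² = 1.643524).
Denominator 1 + z²/n = 1 + 1.643524/118 = 1.013928.
Center = (0.71186 + 0.006964)/1.013928 = 0.70895.
Radicand: p̂(1−p̂)/n + z²/(4n²) = 0.001738250 + 0.000029509 = 0.001767759.
Half-width = z·√(radicand)/denom = 1.282·0.042045/1.013928 = 0.05316.
Interval: 0.70895 ± 0.05316 → (0.6558, 0.7621).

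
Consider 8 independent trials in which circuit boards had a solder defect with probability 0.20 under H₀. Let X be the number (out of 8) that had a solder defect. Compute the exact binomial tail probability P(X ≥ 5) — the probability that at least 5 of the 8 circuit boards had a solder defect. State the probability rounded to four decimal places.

X ~ Binomial(n=8, p=0.20).
P(X ≥ 5) = C(8,5)·0.20^5·0.80^3 + C(8,6)·0.20^6·0.80^2 + C(8,7)·0.20^7·0.80^1 + C(8,8)·0.20^8·0.80^0.
= 0.009175 + 0.001147 + 0.000082 + 0.000003 = 0.0104.

P = 0.0104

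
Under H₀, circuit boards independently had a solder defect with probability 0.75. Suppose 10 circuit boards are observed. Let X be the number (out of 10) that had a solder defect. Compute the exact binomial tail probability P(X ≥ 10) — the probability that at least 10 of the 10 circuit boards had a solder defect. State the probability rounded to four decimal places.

P = 0.0563

X is binomial with n = 10 and p = 0.75.
P(X ≥ 10) = C(10,10)·0.75^10·0.25^0.
= 0.056314 = 0.0563.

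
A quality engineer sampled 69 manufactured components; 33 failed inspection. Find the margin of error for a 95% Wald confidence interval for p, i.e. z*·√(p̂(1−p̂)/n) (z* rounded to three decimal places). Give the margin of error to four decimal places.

With x = 33 successes in n = 69, p̂ = 0.47826.
Standard error of p̂: √(0.249527/69) = √0.003616339 = 0.060136.
The 95% critical value is z* = 1.960.
Margin of error = z*·SE = 1.960 × 0.060136 = 0.1179.

ME = 0.1179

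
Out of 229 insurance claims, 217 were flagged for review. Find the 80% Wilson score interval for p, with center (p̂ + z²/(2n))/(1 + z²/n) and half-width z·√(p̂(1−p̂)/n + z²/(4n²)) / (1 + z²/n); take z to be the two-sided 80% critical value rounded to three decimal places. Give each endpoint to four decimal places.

(0.9253, 0.9635)

Here p̂ = 217/229 = 0.94760 and z = 1.282 (z² = 1.643524).
Denominator 1 + z²/n = 1 + 1.643524/229 = 1.007177.
Adjusted center: (0.94760 + z²/(2n))/1.007177 = 0.94441.
Radicand: p̂(1−p̂)/n + z²/(4n²) = 0.000216838 + 0.000007835 = 0.000224673.
Half-width = 1.282·√0.000224673/1.007177 = 0.01908.
CI: 0.94441 ± 0.01908 = (0.9253, 0.9635).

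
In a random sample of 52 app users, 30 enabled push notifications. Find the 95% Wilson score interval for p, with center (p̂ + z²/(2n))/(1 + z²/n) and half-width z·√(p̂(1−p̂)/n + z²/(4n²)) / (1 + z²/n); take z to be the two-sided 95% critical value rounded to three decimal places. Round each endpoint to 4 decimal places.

p̂ = 30/52 = 0.57692; z = 1.960, so z² = 3.841600.
Denominator 1 + z²/n = 1 + 3.841600/52 = 1.073877.
Center = (0.57692 + 0.036938)/1.073877 = 0.57163.
Radicand: p̂(1−p̂)/n + z²/(4n²) = 0.004693901 + 0.000355178 = 0.005049079.
Half-width = z·√(radicand)/denom = 1.960·0.071057/1.073877 = 0.12969.
So the interval runs from 0.4419 to 0.7013.

(0.4419, 0.7013)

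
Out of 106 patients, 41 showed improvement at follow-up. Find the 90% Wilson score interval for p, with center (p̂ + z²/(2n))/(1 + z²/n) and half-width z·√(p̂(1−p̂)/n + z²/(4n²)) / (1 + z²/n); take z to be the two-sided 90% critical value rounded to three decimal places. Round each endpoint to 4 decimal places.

p̂ = 41/106 = 0.38679; z = 1.645, so z² = 2.706025.
Denominator 1 + z²/n = 1 + 2.706025/106 = 1.025529.
Adjusted center: (0.38679 + z²/(2n))/1.025529 = 0.38961.
Radicand: p̂(1−p̂)/n + z²/(4n²) = 0.002237585 + 0.000060209 = 0.002297794.
Half-width = z·√(radicand)/denom = 1.645·0.047935/1.025529 = 0.07689.
Interval: 0.38961 ± 0.07689 → (0.3127, 0.4665).

(0.3127, 0.4665)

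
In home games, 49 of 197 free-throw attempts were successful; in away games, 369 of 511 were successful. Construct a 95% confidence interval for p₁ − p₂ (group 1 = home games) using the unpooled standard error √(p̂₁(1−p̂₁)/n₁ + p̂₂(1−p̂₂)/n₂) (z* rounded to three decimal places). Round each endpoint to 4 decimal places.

(-0.5452, -0.4016)

p̂₁ = 0.24873, p̂₂ = 0.72211, so the observed difference is -0.47338.
Unpooled SE = √(p̂₁(1−p̂₁)/n₁ + p̂₂(1−p̂₂)/n₂) = √(0.000948548 + 0.000392692) = 0.036623.
For 95% confidence, z* = 1.960. Margin of error = 0.07178.
CI: -0.47338 ± 0.07178 = (-0.5452, -0.4016).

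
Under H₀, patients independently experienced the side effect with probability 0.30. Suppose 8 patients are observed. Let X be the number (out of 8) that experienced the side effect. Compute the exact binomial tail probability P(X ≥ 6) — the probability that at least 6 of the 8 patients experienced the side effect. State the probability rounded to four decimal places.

P = 0.0113

X is binomial with n = 8 and p = 0.30.
P(X ≥ 6) = C(8,6)·0.30^6·0.70^2 + C(8,7)·0.30^7·0.70^1 + C(8,8)·0.30^8·0.70^0.
= 0.010002 + 0.001225 + 0.000066 = 0.0113.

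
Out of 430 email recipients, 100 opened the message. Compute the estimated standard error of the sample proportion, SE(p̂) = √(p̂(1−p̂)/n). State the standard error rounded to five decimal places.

SE = 0.02037

The sample proportion is 100/430 = 0.23256.
p̂(1−p̂) = 0.23256·0.76744 = 0.178476.
SE = √(0.178476/430) = 0.02037.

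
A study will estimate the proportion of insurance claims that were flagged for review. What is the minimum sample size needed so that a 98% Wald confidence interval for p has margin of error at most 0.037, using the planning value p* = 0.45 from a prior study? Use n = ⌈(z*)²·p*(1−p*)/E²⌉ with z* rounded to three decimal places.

n = 979

z* = 2.326 at the 98% level.
p*(1−p*) = 0.45·0.55 = 0.2475.
(z*)²·p*(1−p*)/E² = 5.410276·0.2475/0.001369 = 978.118.
Rounding up, n = 979.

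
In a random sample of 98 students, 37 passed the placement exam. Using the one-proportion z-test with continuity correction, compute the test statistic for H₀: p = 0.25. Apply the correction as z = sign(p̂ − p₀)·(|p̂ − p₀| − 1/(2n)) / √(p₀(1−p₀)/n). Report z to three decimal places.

The sample proportion is 37/98 = 0.37755. p̂ − p₀ = 0.127551.
Continuity correction 1/(2n) = 1/196 = 0.005102.
Corrected numerator: |0.127551| − 0.005102 = 0.122449.
Under H₀, SE = √(p₀(1−p₀)/n) = √(0.25·0.75/98) = √0.001913265 = 0.043741.
z = +0.122449/0.043741 = 2.799.

z = 2.799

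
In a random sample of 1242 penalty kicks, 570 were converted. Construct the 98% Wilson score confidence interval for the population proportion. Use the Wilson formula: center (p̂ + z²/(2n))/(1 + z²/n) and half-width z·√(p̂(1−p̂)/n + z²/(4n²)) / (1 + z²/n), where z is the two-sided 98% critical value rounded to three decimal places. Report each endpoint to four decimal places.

(0.4263, 0.4919)

p̂ = 570/1242 = 0.45894; z = 2.326, so z² = 5.410276.
Denominator 1 + z²/n = 1 + 5.410276/1242 = 1.004356.
Adjusted center: (0.45894 + z²/(2n))/1.004356 = 0.45912.
Radicand: p̂(1−p̂)/n + z²/(4n²) = 0.000199931 + 0.000000877 = 0.000200808.
Half-width = 2.326·√0.000200808/1.004356 = 0.03282.
Interval: 0.45912 ± 0.03282 → (0.4263, 0.4919).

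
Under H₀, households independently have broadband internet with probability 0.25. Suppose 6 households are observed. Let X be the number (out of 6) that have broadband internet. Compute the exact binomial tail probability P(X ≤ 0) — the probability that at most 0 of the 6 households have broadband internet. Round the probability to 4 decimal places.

X is binomial with n = 6 and p = 0.25.
P(X ≤ 0) = C(6,0)·0.25^0·0.75^6.
= 0.177979 = 0.1780.

P = 0.1780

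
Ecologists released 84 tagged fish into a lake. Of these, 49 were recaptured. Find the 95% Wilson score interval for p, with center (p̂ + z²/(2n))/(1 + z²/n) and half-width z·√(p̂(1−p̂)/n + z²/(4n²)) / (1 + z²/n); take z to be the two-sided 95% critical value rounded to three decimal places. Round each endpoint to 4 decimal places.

(0.4765, 0.6829)

p̂ = 49/84 = 0.58333; z = 1.960, so z² = 3.841600.
Denominator 1 + z²/n = 1 + 3.841600/84 = 1.045733.
Adjusted center: (0.58333 + z²/(2n))/1.045733 = 0.57969.
Radicand: p̂(1−p̂)/n + z²/(4n²) = 0.002893519 + 0.000136111 = 0.003029630.
Half-width = 1.960·√0.003029630/1.045733 = 0.10316.
CI: 0.57969 ± 0.10316 = (0.4765, 0.6829).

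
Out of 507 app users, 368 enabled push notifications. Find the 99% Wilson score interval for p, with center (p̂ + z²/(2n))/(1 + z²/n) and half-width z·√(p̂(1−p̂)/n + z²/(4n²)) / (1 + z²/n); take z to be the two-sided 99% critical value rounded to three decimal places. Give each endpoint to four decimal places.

(0.6721, 0.7737)

Here p̂ = 368/507 = 0.72584 and z = 2.576 (z² = 6.635776).
Denominator 1 + z²/n = 1 + 6.635776/507 = 1.013088.
Center = (0.72584 + 0.006544)/1.013088 = 0.72292.
Radicand: p̂(1−p̂)/n + z²/(4n²) = 0.000392499 + 0.000006454 = 0.000398953.
Half-width = z·√(radicand)/denom = 2.576·0.019974/1.013088 = 0.05079.
So the interval runs from 0.6721 to 0.7737.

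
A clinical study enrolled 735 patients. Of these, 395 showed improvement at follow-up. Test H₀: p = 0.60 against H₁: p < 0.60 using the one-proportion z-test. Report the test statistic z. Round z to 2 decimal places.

Sample proportion p̂ = 395/735 = 0.53741.
Null standard error: √(0.60·0.40/735) = √0.000326531 = 0.018070.
Test statistic: z = -0.06259/0.018070 = -3.46.

z = -3.46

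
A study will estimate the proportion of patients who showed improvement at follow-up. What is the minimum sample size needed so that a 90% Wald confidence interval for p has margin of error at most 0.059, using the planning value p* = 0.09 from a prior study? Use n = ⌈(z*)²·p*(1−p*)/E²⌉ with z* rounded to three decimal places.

n = 64

z* = 1.645 at the 90% level.
p*(1−p*) = 0.09·0.91 = 0.0819.
(z*)²·p*(1−p*)/E² = 2.706025·0.0819/0.003481 = 63.667.
⌈63.667⌉ = 64.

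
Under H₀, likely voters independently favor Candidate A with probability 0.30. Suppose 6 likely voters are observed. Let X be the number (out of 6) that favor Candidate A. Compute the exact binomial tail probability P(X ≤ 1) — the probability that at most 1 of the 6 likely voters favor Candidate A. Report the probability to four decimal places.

X is binomial with n = 6 and p = 0.30.
P(X ≤ 1) = C(6,0)·0.30^0·0.70^6 + C(6,1)·0.30^1·0.70^5.
= 0.117649 + 0.302526 = 0.4202.

P = 0.4202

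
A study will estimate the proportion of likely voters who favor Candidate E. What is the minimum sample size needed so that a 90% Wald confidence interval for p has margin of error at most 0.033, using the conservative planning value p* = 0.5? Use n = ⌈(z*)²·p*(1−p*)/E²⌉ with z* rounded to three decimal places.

For 90% confidence, z* = 1.645.
p*(1−p*) = 0.2500.
(z*)²·p*(1−p*)/E² = 2.706025·0.2500/0.001089 = 621.218.
⌈621.218⌉ = 622.

n = 622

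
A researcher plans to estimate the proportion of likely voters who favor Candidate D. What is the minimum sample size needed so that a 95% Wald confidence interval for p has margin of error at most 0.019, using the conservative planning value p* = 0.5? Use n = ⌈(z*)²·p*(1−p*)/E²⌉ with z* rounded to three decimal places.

n = 2661

For 95% confidence, z* = 1.960.
p*(1−p*) = 0.50·0.50 = 0.2500.
Required n before rounding: 3.841600 × 0.2500 / 0.019² = 2660.388.
Rounding up, n = 2661.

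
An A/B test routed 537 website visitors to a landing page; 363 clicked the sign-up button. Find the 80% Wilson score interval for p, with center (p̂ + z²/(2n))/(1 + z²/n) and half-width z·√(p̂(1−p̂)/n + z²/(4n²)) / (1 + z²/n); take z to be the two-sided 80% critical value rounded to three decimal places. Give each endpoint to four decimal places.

(0.6496, 0.7013)

p̂ = 363/537 = 0.67598; z = 1.282, so z² = 1.643524.
1 + z²/n = 1.003061.
Center = (0.67598 + 0.001530)/1.003061 = 0.67544.
Radicand: p̂(1−p̂)/n + z²/(4n²) = 0.000407881 + 0.000001425 = 0.000409306.
Half-width = z·√(radicand)/denom = 1.282·0.020231/1.003061 = 0.02586.
Interval: 0.67544 ± 0.02586 → (0.6496, 0.7013).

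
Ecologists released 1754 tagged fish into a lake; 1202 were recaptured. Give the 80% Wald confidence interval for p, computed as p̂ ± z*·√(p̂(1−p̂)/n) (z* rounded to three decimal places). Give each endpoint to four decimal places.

Sample proportion p̂ = 1202/1754 = 0.68529.
SE = √(p̂(1−p̂)/n) = √(0.215667/1754) = 0.011089.
z* = 1.282 at the 80% level.
Margin of error: 1.282 × 0.011089 = 0.01422.
Interval: 0.68529 ± 0.01422 → (0.6711, 0.6995).

(0.6711, 0.6995)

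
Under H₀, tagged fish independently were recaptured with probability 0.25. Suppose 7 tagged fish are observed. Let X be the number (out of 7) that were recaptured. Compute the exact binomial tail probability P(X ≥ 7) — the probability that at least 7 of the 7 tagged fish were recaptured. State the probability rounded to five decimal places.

X is binomial with n = 7 and p = 0.25.
P(X ≥ 7) = C(7,7)·0.25^7·0.75^0.
= 0.000061 = 0.00006.

P = 0.00006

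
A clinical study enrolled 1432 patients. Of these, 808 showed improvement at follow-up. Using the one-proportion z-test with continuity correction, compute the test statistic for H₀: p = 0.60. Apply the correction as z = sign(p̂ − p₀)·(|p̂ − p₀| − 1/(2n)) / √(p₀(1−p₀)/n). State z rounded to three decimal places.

z = -2.735

The sample proportion is 808/1432 = 0.56425. p̂ − p₀ = -0.035754.
1/(2n) = 0.000349.
Corrected numerator: |-0.035754| − 0.000349 = 0.035405.
Under H₀, SE = √(p₀(1−p₀)/n) = √(0.60·0.40/1432) = √0.000167598 = 0.012946.
z = (−)0.035405/0.012946 = -2.735.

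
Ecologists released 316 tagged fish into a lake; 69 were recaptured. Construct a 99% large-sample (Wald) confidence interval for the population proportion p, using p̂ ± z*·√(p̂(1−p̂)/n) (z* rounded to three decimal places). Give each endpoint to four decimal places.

The sample proportion is 69/316 = 0.21835.
SE(p̂) = √(0.21835·0.78165/316) = 0.023240.
z* = 2.576 at the 99% level.
Margin = 2.576·0.023240 = 0.05987.
Interval: 0.21835 ± 0.05987 → (0.1585, 0.2782).

(0.1585, 0.2782)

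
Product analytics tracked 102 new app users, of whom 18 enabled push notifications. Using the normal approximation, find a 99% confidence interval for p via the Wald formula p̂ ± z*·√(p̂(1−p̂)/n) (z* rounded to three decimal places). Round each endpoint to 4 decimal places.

(0.0792, 0.2737)

Sample proportion p̂ = 18/102 = 0.17647.
SE = √(p̂(1−p̂)/n) = √(0.145329/102) = 0.037746.
z* = 2.576 at the 99% level.
Margin = 2.576·0.037746 = 0.09723.
CI: 0.17647 ± 0.09723 = (0.0792, 0.2737).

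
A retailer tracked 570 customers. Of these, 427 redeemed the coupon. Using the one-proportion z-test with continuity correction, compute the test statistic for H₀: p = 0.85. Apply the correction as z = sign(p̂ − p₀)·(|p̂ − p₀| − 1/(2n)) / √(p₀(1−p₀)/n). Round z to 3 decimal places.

z = -6.686

p̂ = 427/570 = 0.74912. p̂ − p₀ = -0.100877.
1/(2n) = 0.000877.
Corrected numerator: |-0.100877| − 0.000877 = 0.100000.
Under H₀, SE = √(p₀(1−p₀)/n) = √(0.85·0.15/570) = √0.000223684 = 0.014956.
z = −0.100000/0.014956 = -6.686.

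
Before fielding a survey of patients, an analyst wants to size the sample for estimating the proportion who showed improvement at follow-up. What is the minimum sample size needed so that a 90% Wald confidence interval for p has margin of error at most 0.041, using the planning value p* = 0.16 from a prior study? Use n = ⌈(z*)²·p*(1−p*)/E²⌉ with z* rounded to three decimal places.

n = 217

For 90% confidence, z* = 1.645.
p*(1−p*) = 0.1344.
(z*)²·p*(1−p*)/E² = 2.706025·0.1344/0.001681 = 216.353.
⌈216.353⌉ = 217.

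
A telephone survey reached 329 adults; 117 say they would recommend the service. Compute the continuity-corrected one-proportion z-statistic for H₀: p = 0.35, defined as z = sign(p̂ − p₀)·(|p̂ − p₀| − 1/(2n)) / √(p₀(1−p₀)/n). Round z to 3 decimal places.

With x = 117 successes in n = 329, p̂ = 0.35562. p̂ − p₀ = 0.005623.
Continuity correction 1/(2n) = 1/658 = 0.001520.
Corrected numerator: |0.005623| − 0.001520 = 0.004103.
Under H₀, SE = √(p₀(1−p₀)/n) = √(0.35·0.65/329) = √0.000691489 = 0.026296.
z = (+)0.004103/0.026296 = 0.156.

z = 0.156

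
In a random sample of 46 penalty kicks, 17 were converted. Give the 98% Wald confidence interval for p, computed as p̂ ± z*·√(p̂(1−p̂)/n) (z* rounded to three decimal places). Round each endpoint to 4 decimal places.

(0.2040, 0.5351)

The sample proportion is 17/46 = 0.36957.
SE = √(p̂(1−p̂)/n) = √(0.232987/46) = 0.071168.
z* = 2.326 at the 98% level.
Margin = 2.326·0.071168 = 0.16554.
So the interval runs from 0.2040 to 0.5351.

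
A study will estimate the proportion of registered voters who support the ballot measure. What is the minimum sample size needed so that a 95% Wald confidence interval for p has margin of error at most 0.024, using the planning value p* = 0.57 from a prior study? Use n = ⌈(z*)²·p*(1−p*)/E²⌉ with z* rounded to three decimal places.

For 95% confidence, z* = 1.960.
p*(1−p*) = 0.2451.
Required n before rounding: 3.841600 × 0.2451 / 0.024² = 1634.681.
⌈1634.681⌉ = 1635.

n = 1635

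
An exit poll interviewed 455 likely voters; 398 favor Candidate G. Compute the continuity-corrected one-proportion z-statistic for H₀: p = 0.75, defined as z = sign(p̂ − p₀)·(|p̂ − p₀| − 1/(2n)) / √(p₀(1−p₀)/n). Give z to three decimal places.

z = 6.090

With x = 398 successes in n = 455, p̂ = 0.87473. p̂ − p₀ = 0.124725.
1/(2n) = 0.001099.
Corrected numerator: |0.124725| − 0.001099 = 0.123626.
Under H₀, SE = √(p₀(1−p₀)/n) = √(0.75·0.25/455) = √0.000412088 = 0.020300.
z = +0.123626/0.020300 = 6.090.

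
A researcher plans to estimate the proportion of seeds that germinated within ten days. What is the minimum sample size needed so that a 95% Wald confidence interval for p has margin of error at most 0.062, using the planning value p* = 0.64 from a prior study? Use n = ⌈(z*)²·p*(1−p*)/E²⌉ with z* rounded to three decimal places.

n = 231

For 95% confidence, z* = 1.960.
p*(1−p*) = 0.2304.
Required n before rounding: 3.841600 × 0.2304 / 0.062² = 230.256.
Rounding up, n = 231.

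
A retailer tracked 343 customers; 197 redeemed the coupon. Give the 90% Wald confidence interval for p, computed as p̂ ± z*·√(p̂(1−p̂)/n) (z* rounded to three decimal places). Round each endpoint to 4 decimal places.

(0.5304, 0.6183)

With x = 197 successes in n = 343, p̂ = 0.57434.
SE = √(p̂(1−p̂)/n) = √(0.244473/343) = 0.026697.
For 90% confidence, z* = 1.645.
Margin of error: 1.645 × 0.026697 = 0.04392.
So the interval runs from 0.5304 to 0.6183.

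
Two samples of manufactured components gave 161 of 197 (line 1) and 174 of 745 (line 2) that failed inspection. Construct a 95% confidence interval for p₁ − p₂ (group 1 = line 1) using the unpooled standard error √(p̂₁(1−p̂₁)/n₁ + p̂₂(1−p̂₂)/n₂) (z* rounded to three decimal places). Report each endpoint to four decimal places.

p̂₁ = 161/197 = 0.81726, p̂₂ = 174/745 = 0.23356; p̂₁ − p̂₂ = 0.58370.
SE = √(0.000758106 + 0.000240279) = √0.000998385 = 0.031597.
For 95% confidence, z* = 1.960. Margin = 1.960·0.031597 = 0.06193.
So the interval runs from 0.5218 to 0.6456.

(0.5218, 0.6456)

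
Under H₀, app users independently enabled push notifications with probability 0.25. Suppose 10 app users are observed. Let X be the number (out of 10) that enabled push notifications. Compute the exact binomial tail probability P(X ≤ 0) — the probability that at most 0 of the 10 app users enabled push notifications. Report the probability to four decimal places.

P = 0.0563

X ~ Binomial(n=10, p=0.25).
P(X ≤ 0) = C(10,0)·0.25^0·0.75^10.
= 0.056314 = 0.0563.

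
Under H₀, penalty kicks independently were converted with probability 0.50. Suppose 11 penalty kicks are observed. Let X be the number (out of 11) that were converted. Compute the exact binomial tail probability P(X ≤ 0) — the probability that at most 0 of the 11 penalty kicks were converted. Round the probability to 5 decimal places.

P = 0.00049

X is binomial with n = 11 and p = 0.50.
P(X ≤ 0) = C(11,0)·0.50^0·0.50^11.
= 0.000488 = 0.00049.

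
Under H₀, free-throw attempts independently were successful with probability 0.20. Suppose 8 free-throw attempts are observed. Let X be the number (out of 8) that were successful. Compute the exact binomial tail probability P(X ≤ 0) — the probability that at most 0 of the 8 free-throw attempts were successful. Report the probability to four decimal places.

P = 0.1678

X ~ Binomial(n=8, p=0.20).
P(X ≤ 0) = C(8,0)·0.20^0·0.80^8.
= 0.167772 = 0.1678.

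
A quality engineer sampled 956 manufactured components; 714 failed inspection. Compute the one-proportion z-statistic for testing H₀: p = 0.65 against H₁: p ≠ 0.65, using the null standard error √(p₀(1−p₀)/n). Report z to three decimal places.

p̂ = 714/956 = 0.74686.
Under H₀, SE = √(p₀(1−p₀)/n) = √(0.65·0.35/956) = √0.000237971 = 0.015426.
z = (p̂ − p₀)/SE = (0.74686 − 0.65)/0.015426 = 6.279.

z = 6.279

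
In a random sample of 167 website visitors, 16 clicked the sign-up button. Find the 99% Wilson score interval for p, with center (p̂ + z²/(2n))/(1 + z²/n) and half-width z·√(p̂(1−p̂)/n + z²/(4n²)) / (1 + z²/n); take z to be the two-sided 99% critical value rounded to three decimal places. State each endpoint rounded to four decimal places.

p̂ = 16/167 = 0.09581; z = 2.576, so z² = 6.635776.
Denominator 1 + z²/n = 1 + 6.635776/167 = 1.039735.
Adjusted center: (0.09581 + z²/(2n))/1.039735 = 0.11126.
Radicand: p̂(1−p̂)/n + z²/(4n²) = 0.000518737 + 0.000059484 = 0.000578221.
Half-width = 2.576·√0.000578221/1.039735 = 0.05958.
CI: 0.11126 ± 0.05958 = (0.0517, 0.1708).

(0.0517, 0.1708)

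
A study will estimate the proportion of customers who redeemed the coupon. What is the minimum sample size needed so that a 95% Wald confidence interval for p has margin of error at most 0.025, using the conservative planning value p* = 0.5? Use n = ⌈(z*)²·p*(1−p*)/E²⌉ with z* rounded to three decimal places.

n = 1537

The 95% critical value is z* = 1.960.
p*(1−p*) = 0.50·0.50 = 0.2500.
(z*)²·p*(1−p*)/E² = 3.841600·0.2500/0.000625 = 1536.640.
Rounding up, n = 1537.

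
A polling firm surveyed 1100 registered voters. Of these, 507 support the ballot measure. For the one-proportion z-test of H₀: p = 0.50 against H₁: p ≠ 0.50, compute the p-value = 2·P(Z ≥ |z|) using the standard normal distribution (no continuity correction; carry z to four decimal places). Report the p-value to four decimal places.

p-value = 0.0095

The sample proportion is 507/1100 = 0.46091.
SE₀ = √(0.50·0.50/1100) = 0.015076.
z = (p̂ − p₀)/SE = (507/1100 − 0.50)/0.015076 ≈ -2.5930.
p-value = 2·P(Z ≥ |z|) with z = -2.5930 → 0.0095.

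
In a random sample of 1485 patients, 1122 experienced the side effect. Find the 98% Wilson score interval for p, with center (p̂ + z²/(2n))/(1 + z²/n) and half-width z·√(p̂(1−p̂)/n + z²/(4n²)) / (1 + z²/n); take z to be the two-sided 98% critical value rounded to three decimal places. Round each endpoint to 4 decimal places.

p̂ = 1122/1485 = 0.75556; z = 2.326, so z² = 5.410276.
Denominator 1 + z²/n = 1 + 5.410276/1485 = 1.003643.
Center = (0.75556 + 0.001822)/1.003643 = 0.75463.
Radicand: p̂(1−p̂)/n + z²/(4n²) = 0.000124371 + 0.000000613 = 0.000124984.
Half-width = 2.326·√0.000124984/1.003643 = 0.02591.
So the interval runs from 0.7287 to 0.7805.

(0.7287, 0.7805)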